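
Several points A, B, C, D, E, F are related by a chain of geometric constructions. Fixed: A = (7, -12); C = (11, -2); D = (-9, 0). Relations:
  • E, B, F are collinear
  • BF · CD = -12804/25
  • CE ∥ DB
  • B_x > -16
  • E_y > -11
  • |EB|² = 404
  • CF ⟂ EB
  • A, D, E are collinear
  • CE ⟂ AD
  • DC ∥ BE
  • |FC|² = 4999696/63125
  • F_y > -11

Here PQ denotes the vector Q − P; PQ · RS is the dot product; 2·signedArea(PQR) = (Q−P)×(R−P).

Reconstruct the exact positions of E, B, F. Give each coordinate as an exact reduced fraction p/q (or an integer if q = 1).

1. E_x = 119/25  [A, D, E are collinear ∩ CE ⟂ AD]
2. E_y = -258/25  [A, D, E are collinear ∩ CE ⟂ AD]
   → E = (119/25, -258/25)
3. B_x = -381/25  [DC ∥ BE ∩ CE ∥ DB]
4. B_y = -208/25  [DC ∥ BE ∩ CE ∥ DB]
   → B = (-381/25, -208/25)
5. F_x = 25539/2525  [E, B, F are collinear ∩ CF ⟂ EB]
6. F_y = -5482/505  [E, B, F are collinear ∩ CF ⟂ EB]
   → F = (25539/2525, -5482/505)

B = (-381/25, -208/25)
E = (119/25, -258/25)
F = (25539/2525, -5482/505)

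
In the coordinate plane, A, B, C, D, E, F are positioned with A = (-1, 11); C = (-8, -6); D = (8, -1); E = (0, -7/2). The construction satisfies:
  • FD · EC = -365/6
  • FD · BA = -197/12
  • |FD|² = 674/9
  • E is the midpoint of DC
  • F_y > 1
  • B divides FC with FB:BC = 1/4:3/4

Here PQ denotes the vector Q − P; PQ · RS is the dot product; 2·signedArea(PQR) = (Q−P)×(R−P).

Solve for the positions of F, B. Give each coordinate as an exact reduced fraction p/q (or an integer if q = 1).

B = (-9/4, -1/2)
F = (-1/3, 4/3)

1. F_x = -1/3  [line 8·x + 5/2·y + -2/3 = 0 ∩ |FD|² = 674/9]
2. F_y = 4/3  [line 8·x + 5/2·y + -2/3 = 0 ∩ |FD|² = 674/9]
   → F = (-1/3, 4/3)
3. B_x = -9/4  [B divides FC with FB:BC = 1/4:3/4]
4. B_y = -1/2  [B divides FC with FB:BC = 1/4:3/4]
   → B = (-9/4, -1/2)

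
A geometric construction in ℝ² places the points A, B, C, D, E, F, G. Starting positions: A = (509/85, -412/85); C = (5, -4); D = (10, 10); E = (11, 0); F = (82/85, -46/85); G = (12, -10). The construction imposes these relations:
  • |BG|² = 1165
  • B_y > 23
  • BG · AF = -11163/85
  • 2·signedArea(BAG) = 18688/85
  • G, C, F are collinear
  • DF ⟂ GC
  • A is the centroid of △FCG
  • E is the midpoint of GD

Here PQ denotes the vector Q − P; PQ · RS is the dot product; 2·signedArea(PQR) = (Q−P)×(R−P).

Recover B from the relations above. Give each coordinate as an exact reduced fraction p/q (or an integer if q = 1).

B = (15, 24)

1. B_x = 15  [2·signedArea(BAG) = 18688/85 ∩ BG · AF = -11163/85]
2. B_y = 24  [2·signedArea(BAG) = 18688/85 ∩ BG · AF = -11163/85]
   → B = (15, 24)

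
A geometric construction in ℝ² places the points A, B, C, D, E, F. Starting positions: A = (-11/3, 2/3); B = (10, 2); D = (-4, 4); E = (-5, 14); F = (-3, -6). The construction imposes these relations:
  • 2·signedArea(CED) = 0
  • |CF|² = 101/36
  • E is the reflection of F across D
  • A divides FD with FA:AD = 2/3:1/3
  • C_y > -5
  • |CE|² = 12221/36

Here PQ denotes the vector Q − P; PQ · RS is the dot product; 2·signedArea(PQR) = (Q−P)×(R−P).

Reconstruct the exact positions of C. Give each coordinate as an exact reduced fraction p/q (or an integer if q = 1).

C = (-19/6, -13/3)

1. C_x = -19/6  [line 10·x + 1·y + 36 = 0 ∩ |CF|² = 101/36]
2. C_y = -13/3  [line 10·x + 1·y + 36 = 0 ∩ |CF|² = 101/36]
   → C = (-19/6, -13/3)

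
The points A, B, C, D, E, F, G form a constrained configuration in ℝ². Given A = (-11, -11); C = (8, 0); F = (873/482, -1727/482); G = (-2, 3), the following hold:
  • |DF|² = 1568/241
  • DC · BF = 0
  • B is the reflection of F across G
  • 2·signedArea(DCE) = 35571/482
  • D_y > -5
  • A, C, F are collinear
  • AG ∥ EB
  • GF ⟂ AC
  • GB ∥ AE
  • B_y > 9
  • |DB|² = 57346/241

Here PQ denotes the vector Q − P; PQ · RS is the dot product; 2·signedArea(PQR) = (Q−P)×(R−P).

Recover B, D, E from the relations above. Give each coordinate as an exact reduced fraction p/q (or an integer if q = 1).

B = (-2801/482, 4619/482)
D = (-191/482, -2343/482)
E = (-7139/482, -2129/482)

1. B_x = -2801/482  [B is the reflection of F across G]
2. B_y = 4619/482  [B is the reflection of F across G]
   → B = (-2801/482, 4619/482)
3. E_x = -7139/482  [AG ∥ EB ∩ GB ∥ AE]
4. E_y = -2129/482  [AG ∥ EB ∩ GB ∥ AE]
   → E = (-7139/482, -2129/482)
5. D_x = -191/482  [DC · BF = 0 ∩ 2·signedArea(DCE) = 35571/482]
6. D_y = -2343/482  [DC · BF = 0 ∩ 2·signedArea(DCE) = 35571/482]
   → D = (-191/482, -2343/482)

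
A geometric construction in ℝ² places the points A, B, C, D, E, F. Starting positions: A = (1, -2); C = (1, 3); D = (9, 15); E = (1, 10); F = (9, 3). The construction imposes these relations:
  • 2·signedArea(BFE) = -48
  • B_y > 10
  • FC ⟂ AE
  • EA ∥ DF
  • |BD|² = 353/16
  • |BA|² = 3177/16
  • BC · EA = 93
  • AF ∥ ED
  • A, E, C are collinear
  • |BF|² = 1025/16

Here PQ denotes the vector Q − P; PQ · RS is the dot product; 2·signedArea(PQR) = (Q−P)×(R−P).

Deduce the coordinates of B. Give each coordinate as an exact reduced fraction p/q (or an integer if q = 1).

B = (7, 43/4)

1. B_x = 7  [2·signedArea(BFE) = -48 ∩ BC · EA = 93]
2. B_y = 43/4  [2·signedArea(BFE) = -48 ∩ BC · EA = 93]
   → B = (7, 43/4)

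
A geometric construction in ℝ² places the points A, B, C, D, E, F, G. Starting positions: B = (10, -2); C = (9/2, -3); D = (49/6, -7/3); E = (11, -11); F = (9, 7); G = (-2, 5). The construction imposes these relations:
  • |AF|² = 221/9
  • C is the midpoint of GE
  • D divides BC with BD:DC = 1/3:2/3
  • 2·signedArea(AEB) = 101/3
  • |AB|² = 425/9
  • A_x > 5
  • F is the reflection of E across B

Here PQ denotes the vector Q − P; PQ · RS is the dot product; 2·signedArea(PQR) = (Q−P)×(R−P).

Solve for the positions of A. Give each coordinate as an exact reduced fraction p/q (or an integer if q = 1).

A = (17/3, 10/3)

1. A_x = 17/3  [line -9·x + -1·y + 163/3 = 0 ∩ |AF|² = 221/9]
2. A_y = 10/3  [line -9·x + -1·y + 163/3 = 0 ∩ |AF|² = 221/9]
   → A = (17/3, 10/3)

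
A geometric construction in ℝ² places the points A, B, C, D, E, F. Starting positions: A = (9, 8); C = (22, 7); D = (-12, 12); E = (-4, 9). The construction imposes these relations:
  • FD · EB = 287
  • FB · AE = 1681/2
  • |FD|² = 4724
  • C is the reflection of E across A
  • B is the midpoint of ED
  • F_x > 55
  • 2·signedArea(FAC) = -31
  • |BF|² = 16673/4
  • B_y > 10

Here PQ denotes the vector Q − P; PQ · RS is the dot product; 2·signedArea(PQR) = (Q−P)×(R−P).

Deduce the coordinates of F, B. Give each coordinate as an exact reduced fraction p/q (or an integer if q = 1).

1. F_x = 56  [line 1·x + 13·y + -82 = 0 ∩ |FD|² = 4724]
2. F_y = 2  [line 1·x + 13·y + -82 = 0 ∩ |FD|² = 4724]
   → F = (56, 2)
3. B_x = -8  [FD · EB = 287 ∩ B is the midpoint of ED]
4. B_y = 21/2  [FD · EB = 287 ∩ B is the midpoint of ED]
   → B = (-8, 21/2)

B = (-8, 21/2)
F = (56, 2)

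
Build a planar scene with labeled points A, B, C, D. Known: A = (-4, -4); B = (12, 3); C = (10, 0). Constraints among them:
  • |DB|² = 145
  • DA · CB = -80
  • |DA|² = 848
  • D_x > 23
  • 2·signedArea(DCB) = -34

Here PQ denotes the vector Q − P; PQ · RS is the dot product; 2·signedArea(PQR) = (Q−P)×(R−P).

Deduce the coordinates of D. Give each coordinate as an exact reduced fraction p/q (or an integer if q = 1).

1. D_x = 24  [DA · CB = -80 ∩ 2·signedArea(DCB) = -34]
2. D_y = 4  [DA · CB = -80 ∩ 2·signedArea(DCB) = -34]
   → D = (24, 4)

D = (24, 4)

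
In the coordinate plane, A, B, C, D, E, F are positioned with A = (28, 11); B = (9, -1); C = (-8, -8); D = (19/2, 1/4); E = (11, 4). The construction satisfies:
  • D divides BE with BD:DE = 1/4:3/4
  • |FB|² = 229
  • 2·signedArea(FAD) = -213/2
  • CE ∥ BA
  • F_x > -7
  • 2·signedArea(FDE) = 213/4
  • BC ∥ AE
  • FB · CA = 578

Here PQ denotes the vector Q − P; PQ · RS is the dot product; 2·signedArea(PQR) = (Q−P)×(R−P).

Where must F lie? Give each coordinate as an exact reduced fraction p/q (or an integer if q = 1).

F = (-6, -3)

1. F_x = -6  [2·signedArea(FDE) = 213/4 ∩ FB · CA = 578]
2. F_y = -3  [2·signedArea(FDE) = 213/4 ∩ FB · CA = 578]
   → F = (-6, -3)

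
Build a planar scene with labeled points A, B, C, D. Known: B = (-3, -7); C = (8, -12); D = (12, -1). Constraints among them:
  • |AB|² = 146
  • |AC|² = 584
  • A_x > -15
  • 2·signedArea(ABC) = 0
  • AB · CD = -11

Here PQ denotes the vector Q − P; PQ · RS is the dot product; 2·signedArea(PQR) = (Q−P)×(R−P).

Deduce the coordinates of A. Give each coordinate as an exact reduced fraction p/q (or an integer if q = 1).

1. A_x = -14  [2·signedArea(ABC) = 0 ∩ AB · CD = -11]
2. A_y = -2  [2·signedArea(ABC) = 0 ∩ AB · CD = -11]
   → A = (-14, -2)

A = (-14, -2)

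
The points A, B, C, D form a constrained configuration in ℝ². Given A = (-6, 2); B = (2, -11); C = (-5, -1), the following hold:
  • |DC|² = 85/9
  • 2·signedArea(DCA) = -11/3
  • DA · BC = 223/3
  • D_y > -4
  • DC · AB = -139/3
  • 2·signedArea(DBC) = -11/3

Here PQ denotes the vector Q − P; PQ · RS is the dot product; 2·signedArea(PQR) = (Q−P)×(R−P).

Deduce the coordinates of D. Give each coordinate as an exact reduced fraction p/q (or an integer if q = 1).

D = (-3, -10/3)

1. D_x = -3  [DC · AB = -139/3 ∩ DA · BC = 223/3]
2. D_y = -10/3  [DC · AB = -139/3 ∩ DA · BC = 223/3]
   → D = (-3, -10/3)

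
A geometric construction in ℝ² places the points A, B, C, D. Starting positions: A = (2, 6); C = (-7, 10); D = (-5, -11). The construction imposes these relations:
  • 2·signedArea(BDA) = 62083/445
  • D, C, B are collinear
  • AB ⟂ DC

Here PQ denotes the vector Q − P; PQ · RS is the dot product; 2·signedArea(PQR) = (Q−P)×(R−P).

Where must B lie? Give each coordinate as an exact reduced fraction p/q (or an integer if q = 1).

B = (-2911/445, 2308/445)

1. B_x = -2911/445  [D, C, B are collinear ∩ AB ⟂ DC]
2. B_y = 2308/445  [D, C, B are collinear ∩ AB ⟂ DC]
   → B = (-2911/445, 2308/445)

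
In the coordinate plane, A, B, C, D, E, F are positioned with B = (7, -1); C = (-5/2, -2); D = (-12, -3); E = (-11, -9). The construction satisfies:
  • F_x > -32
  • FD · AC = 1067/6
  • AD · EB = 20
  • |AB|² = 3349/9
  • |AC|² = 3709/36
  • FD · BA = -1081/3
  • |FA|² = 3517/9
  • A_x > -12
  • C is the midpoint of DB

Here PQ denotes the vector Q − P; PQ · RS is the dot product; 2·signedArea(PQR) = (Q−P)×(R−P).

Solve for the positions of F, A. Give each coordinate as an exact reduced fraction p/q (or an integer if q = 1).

A = (-34/3, -7)
F = (-31, -5)

1. A_x = -34/3  [line -18·x + -8·y + -260 = 0 ∩ |AC|² = 3709/36]
2. A_y = -7  [line -18·x + -8·y + -260 = 0 ∩ |AC|² = 3709/36]
   → A = (-34/3, -7)
3. F_x = -31  [FD · AC = 1067/6 ∩ FD · BA = -1081/3]
4. F_y = -5  [FD · AC = 1067/6 ∩ FD · BA = -1081/3]
   → F = (-31, -5)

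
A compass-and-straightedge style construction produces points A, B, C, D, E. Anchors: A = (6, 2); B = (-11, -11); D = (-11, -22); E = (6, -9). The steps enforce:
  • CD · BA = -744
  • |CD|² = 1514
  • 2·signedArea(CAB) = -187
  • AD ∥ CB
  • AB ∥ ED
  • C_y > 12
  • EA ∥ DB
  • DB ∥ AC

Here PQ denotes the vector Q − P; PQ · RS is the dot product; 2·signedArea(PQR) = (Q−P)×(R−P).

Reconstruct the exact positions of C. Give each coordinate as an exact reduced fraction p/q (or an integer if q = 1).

C = (6, 13)

1. C_x = 6  [AD ∥ CB ∩ DB ∥ AC]
2. C_y = 13  [AD ∥ CB ∩ DB ∥ AC]
   → C = (6, 13)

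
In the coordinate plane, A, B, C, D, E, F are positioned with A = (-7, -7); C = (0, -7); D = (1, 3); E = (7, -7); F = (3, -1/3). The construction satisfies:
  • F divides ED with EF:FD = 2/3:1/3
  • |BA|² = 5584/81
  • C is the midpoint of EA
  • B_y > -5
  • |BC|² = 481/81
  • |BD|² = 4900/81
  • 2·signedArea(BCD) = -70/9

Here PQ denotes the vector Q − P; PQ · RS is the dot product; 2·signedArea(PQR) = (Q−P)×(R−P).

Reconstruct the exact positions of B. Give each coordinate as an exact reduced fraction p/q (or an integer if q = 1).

1. B_x = 1  [line -10·x + 1·y + 133/9 = 0 ∩ |BC|² = 481/81]
2. B_y = -43/9  [line -10·x + 1·y + 133/9 = 0 ∩ |BC|² = 481/81]
   → B = (1, -43/9)

B = (1, -43/9)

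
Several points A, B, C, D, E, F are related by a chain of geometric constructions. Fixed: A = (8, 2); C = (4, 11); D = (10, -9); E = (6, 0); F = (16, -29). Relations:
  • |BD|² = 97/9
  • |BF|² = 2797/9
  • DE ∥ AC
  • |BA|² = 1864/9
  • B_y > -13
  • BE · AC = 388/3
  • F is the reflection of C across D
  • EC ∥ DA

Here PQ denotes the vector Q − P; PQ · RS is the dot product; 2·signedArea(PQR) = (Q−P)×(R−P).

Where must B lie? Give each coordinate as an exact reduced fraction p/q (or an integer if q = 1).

B = (34/3, -12)

1. B_x = 34/3  [line 4·x + -9·y + -460/3 = 0 ∩ |BF|² = 2797/9]
2. B_y = -12  [line 4·x + -9·y + -460/3 = 0 ∩ |BF|² = 2797/9]
   → B = (34/3, -12)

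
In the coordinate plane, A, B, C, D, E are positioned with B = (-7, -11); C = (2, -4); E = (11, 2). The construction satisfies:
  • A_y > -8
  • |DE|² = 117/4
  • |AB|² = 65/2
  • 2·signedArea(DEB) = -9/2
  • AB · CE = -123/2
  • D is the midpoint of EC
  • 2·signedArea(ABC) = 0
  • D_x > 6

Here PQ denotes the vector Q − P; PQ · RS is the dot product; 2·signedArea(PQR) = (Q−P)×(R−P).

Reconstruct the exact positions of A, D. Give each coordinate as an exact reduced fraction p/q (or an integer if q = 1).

1. A_x = -5/2  [2·signedArea(ABC) = 0 ∩ AB · CE = -123/2]
2. A_y = -15/2  [2·signedArea(ABC) = 0 ∩ AB · CE = -123/2]
   → A = (-5/2, -15/2)
3. D_x = 13/2  [D is the midpoint of EC]
4. D_y = -1  [D is the midpoint of EC]
   → D = (13/2, -1)

A = (-5/2, -15/2)
D = (13/2, -1)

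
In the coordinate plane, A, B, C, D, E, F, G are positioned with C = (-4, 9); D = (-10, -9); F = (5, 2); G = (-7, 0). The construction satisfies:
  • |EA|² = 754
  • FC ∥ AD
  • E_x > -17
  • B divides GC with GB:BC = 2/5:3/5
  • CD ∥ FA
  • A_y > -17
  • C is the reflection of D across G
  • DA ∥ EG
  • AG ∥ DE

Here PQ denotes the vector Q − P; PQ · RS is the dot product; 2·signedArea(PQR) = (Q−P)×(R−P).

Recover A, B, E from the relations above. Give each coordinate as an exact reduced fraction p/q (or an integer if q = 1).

A = (-1, -16)
B = (-29/5, 18/5)
E = (-16, 7)

1. A_x = -1  [FC ∥ AD ∩ CD ∥ FA]
2. A_y = -16  [FC ∥ AD ∩ CD ∥ FA]
   → A = (-1, -16)
3. B_x = -29/5  [B divides GC with GB:BC = 2/5:3/5]
4. B_y = 18/5  [B divides GC with GB:BC = 2/5:3/5]
   → B = (-29/5, 18/5)
5. E_x = -16  [DA ∥ EG ∩ AG ∥ DE]
6. E_y = 7  [DA ∥ EG ∩ AG ∥ DE]
   → E = (-16, 7)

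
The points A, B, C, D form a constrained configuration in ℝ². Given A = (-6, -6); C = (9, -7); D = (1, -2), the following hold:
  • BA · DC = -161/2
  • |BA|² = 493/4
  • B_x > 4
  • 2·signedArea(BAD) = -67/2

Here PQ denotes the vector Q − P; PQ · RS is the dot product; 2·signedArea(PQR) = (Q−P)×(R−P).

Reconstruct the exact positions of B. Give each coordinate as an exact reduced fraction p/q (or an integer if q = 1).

B = (5, -9/2)

1. B_x = 5  [2·signedArea(BAD) = -67/2 ∩ BA · DC = -161/2]
2. B_y = -9/2  [2·signedArea(BAD) = -67/2 ∩ BA · DC = -161/2]
   → B = (5, -9/2)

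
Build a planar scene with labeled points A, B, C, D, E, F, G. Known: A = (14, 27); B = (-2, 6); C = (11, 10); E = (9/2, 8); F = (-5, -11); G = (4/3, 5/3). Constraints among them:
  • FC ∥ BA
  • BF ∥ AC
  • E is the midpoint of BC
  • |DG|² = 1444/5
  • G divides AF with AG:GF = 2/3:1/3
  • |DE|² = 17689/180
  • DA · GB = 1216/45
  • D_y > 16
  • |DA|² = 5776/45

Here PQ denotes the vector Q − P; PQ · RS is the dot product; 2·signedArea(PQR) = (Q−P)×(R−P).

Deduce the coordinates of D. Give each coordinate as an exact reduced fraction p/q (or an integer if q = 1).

1. D_x = 134/15  [line 10/3·x + -13/3·y + 1949/45 = 0 ∩ |DG|² = 1444/5]
2. D_y = 253/15  [line 10/3·x + -13/3·y + 1949/45 = 0 ∩ |DG|² = 1444/5]
   → D = (134/15, 253/15)

D = (134/15, 253/15)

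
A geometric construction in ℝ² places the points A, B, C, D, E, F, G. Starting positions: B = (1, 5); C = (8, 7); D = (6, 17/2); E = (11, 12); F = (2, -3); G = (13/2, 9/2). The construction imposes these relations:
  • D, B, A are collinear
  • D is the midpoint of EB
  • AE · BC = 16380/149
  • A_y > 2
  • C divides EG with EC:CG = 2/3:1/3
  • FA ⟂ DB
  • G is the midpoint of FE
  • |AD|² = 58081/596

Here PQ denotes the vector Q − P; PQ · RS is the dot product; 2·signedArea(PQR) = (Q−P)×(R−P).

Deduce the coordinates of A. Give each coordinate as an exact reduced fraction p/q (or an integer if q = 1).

A = (-311/149, 423/149)

1. A_x = -311/149  [D, B, A are collinear ∩ FA ⟂ DB]
2. A_y = 423/149  [D, B, A are collinear ∩ FA ⟂ DB]
   → A = (-311/149, 423/149)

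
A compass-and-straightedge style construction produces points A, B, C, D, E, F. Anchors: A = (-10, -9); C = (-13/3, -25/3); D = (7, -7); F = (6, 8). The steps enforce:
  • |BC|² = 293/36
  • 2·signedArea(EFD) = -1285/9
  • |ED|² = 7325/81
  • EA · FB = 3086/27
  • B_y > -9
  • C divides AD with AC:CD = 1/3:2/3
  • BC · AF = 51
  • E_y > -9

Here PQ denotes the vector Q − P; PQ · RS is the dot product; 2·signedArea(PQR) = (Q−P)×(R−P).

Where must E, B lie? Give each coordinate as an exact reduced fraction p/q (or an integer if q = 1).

1. B_x = -43/6  [line -16·x + -17·y + -262 = 0 ∩ |BC|² = 293/36]
2. B_y = -26/3  [line -16·x + -17·y + -262 = 0 ∩ |BC|² = 293/36]
   → B = (-43/6, -26/3)
3. E_x = -22/9  [2·signedArea(EFD) = -1285/9 ∩ EA · FB = 3086/27]
4. E_y = -73/9  [2·signedArea(EFD) = -1285/9 ∩ EA · FB = 3086/27]
   → E = (-22/9, -73/9)

B = (-43/6, -26/3)
E = (-22/9, -73/9)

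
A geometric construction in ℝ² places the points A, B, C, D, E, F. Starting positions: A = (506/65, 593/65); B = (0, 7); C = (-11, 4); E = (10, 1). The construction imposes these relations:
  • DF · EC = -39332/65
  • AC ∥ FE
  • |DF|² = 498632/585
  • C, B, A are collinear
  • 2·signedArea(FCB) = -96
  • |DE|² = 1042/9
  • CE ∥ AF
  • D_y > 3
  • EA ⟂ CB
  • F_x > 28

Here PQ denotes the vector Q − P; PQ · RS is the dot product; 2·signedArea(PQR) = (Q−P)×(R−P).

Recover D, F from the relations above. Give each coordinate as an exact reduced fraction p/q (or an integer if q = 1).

D = (-1/3, 4)
F = (1871/65, 398/65)

1. F_x = 1871/65  [AC ∥ FE ∩ CE ∥ AF]
2. F_y = 398/65  [AC ∥ FE ∩ CE ∥ AF]
   → F = (1871/65, 398/65)
3. D_x = -1/3  [line 21·x + -3·y + 19 = 0 ∩ |DE|² = 1042/9]
4. D_y = 4  [line 21·x + -3·y + 19 = 0 ∩ |DE|² = 1042/9]
   → D = (-1/3, 4)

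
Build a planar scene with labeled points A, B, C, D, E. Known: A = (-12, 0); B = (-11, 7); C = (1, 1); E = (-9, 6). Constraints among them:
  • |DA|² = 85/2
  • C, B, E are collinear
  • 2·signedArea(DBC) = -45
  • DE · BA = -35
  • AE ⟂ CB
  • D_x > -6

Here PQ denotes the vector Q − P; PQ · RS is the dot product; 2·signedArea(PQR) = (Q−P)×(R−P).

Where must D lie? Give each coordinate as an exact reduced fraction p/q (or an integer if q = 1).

D = (-11/2, 1/2)

1. D_x = -11/2  [DE · BA = -35 ∩ 2·signedArea(DBC) = -45]
2. D_y = 1/2  [DE · BA = -35 ∩ 2·signedArea(DBC) = -45]
   → D = (-11/2, 1/2)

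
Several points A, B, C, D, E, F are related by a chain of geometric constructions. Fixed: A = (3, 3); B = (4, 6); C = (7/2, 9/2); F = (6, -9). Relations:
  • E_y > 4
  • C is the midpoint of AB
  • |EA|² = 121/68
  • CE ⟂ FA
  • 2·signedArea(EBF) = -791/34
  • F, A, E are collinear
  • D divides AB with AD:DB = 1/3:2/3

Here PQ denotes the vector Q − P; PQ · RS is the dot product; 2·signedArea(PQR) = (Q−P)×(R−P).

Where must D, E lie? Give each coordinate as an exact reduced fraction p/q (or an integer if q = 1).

D = (10/3, 4)
E = (91/34, 73/17)

1. D_x = 10/3  [D divides AB with AD:DB = 1/3:2/3]
2. D_y = 4  [D divides AB with AD:DB = 1/3:2/3]
   → D = (10/3, 4)
3. E_x = 91/34  [F, A, E are collinear ∩ CE ⟂ FA]
4. E_y = 73/17  [F, A, E are collinear ∩ CE ⟂ FA]
   → E = (91/34, 73/17)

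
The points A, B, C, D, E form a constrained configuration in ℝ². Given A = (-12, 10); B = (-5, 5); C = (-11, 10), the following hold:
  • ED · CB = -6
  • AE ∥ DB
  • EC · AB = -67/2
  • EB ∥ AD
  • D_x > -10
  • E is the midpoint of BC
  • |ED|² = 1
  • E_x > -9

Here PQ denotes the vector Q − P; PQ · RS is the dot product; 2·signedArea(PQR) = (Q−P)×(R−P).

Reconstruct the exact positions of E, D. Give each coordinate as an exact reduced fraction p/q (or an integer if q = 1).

1. E_x = -8  [E is the midpoint of BC]
2. E_y = 15/2  [E is the midpoint of BC]
   → E = (-8, 15/2)
3. D_x = -9  [AE ∥ DB ∩ EB ∥ AD]
4. D_y = 15/2  [AE ∥ DB ∩ EB ∥ AD]
   → D = (-9, 15/2)

D = (-9, 15/2)
E = (-8, 15/2)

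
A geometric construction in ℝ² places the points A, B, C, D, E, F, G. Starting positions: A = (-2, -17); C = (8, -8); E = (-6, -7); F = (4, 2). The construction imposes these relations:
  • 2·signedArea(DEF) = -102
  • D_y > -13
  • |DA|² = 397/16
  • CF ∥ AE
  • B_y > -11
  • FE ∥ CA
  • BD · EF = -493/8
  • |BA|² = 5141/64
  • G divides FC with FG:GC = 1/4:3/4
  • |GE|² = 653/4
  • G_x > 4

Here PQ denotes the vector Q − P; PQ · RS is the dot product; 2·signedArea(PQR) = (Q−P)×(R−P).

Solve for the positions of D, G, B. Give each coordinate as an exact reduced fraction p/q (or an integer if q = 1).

B = (15/4, -81/8)
D = (-1/2, -49/4)
G = (5, -1/2)

1. D_x = -1/2  [line -9·x + 10·y + 118 = 0 ∩ |DA|² = 397/16]
2. D_y = -49/4  [line -9·x + 10·y + 118 = 0 ∩ |DA|² = 397/16]
   → D = (-1/2, -49/4)
3. G_x = 5  [G divides FC with FG:GC = 1/4:3/4]
4. G_y = -1/2  [G divides FC with FG:GC = 1/4:3/4]
   → G = (5, -1/2)
5. B_x = 15/4  [line -10·x + -9·y + -429/8 = 0 ∩ |BA|² = 5141/64]
6. B_y = -81/8  [line -10·x + -9·y + -429/8 = 0 ∩ |BA|² = 5141/64]
   → B = (15/4, -81/8)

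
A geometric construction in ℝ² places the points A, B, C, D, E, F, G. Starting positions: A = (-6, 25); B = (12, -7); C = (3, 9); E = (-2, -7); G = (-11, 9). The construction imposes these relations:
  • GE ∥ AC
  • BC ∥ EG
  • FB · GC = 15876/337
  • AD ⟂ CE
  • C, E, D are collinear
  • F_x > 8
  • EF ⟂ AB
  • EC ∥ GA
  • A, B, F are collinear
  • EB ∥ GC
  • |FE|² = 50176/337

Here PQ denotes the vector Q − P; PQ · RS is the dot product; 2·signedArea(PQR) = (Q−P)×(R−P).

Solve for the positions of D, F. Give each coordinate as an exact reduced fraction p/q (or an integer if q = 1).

1. D_x = 1898/281  [C, E, D are collinear ∩ AD ⟂ CE]
2. D_y = 5905/281  [C, E, D are collinear ∩ AD ⟂ CE]
   → D = (1898/281, 5905/281)
3. F_x = 2910/337  [A, B, F are collinear ∩ EF ⟂ AB]
4. F_y = -343/337  [A, B, F are collinear ∩ EF ⟂ AB]
   → F = (2910/337, -343/337)

D = (1898/281, 5905/281)
F = (2910/337, -343/337)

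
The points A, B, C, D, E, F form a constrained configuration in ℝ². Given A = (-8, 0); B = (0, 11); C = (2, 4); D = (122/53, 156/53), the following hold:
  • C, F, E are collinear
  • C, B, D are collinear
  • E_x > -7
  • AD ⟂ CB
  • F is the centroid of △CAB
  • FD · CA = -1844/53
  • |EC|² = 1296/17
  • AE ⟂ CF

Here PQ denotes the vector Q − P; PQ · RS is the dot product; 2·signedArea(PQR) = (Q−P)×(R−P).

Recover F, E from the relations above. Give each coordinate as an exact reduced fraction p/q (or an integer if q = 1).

E = (-110/17, 104/17)
F = (-2, 5)

1. F_x = -2  [F is the centroid of △CAB]
2. F_y = 5  [F is the centroid of △CAB]
   → F = (-2, 5)
3. E_x = -110/17  [C, F, E are collinear ∩ AE ⟂ CF]
4. E_y = 104/17  [C, F, E are collinear ∩ AE ⟂ CF]
   → E = (-110/17, 104/17)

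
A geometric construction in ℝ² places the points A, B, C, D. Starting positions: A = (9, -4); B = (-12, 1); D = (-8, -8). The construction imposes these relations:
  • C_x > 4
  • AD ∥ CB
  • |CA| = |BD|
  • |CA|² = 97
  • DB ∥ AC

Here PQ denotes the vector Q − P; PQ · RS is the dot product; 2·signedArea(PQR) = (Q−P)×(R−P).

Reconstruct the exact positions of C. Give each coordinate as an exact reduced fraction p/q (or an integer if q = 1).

1. C_x = 5  [AD ∥ CB ∩ DB ∥ AC]
2. C_y = 5  [AD ∥ CB ∩ DB ∥ AC]
   → C = (5, 5)

C = (5, 5)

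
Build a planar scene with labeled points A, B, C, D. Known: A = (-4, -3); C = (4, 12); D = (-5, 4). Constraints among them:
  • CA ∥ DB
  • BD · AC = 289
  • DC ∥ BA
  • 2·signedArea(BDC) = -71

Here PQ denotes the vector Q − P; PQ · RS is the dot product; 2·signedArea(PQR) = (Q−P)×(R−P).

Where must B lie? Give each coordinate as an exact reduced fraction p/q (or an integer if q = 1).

B = (-13, -11)

1. B_x = -13  [DC ∥ BA ∩ CA ∥ DB]
2. B_y = -11  [DC ∥ BA ∩ CA ∥ DB]
   → B = (-13, -11)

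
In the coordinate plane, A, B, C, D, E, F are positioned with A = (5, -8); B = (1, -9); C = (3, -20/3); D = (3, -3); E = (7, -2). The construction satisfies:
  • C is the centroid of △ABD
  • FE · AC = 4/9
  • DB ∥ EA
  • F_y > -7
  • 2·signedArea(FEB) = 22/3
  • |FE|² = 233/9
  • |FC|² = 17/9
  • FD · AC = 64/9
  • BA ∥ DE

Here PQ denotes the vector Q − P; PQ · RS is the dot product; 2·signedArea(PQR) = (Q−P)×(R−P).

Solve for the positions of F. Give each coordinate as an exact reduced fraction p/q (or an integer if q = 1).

1. F_x = 13/3  [2·signedArea(FEB) = 22/3 ∩ FD · AC = 64/9]
2. F_y = -19/3  [2·signedArea(FEB) = 22/3 ∩ FD · AC = 64/9]
   → F = (13/3, -19/3)

F = (13/3, -19/3)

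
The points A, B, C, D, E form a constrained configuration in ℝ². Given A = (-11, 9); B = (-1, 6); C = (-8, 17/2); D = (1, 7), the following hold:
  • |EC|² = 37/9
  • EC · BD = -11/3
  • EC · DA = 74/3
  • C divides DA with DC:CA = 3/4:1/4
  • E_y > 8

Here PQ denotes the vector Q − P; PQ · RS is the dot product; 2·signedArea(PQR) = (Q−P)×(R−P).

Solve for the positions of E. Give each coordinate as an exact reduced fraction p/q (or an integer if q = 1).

1. E_x = -6  [EC · DA = 74/3 ∩ EC · BD = -11/3]
2. E_y = 49/6  [EC · DA = 74/3 ∩ EC · BD = -11/3]
   → E = (-6, 49/6)

E = (-6, 49/6)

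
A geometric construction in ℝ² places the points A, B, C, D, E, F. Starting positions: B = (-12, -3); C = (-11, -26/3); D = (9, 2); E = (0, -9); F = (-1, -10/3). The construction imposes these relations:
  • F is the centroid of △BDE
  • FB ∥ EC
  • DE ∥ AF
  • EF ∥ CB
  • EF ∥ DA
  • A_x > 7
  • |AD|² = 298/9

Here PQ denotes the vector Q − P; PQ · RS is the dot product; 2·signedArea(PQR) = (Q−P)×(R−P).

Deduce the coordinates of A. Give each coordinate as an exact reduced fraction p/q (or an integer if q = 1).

A = (8, 23/3)

1. A_x = 8  [DE ∥ AF ∩ EF ∥ DA]
2. A_y = 23/3  [DE ∥ AF ∩ EF ∥ DA]
   → A = (8, 23/3)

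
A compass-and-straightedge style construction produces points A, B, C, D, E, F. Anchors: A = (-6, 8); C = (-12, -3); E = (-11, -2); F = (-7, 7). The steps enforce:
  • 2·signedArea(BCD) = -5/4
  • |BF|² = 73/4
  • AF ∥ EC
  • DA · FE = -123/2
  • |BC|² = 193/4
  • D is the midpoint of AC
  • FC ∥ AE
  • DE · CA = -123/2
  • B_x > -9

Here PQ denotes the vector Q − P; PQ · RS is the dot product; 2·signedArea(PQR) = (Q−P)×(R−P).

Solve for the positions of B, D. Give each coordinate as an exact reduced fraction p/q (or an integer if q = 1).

1. D_x = -9  [D is the midpoint of AC]
2. D_y = 5/2  [D is the midpoint of AC]
   → D = (-9, 5/2)
3. B_x = -17/2  [line -11/2·x + 3·y + -223/4 = 0 ∩ |BC|² = 193/4]
4. B_y = 3  [line -11/2·x + 3·y + -223/4 = 0 ∩ |BC|² = 193/4]
   → B = (-17/2, 3)

B = (-17/2, 3)
D = (-9, 5/2)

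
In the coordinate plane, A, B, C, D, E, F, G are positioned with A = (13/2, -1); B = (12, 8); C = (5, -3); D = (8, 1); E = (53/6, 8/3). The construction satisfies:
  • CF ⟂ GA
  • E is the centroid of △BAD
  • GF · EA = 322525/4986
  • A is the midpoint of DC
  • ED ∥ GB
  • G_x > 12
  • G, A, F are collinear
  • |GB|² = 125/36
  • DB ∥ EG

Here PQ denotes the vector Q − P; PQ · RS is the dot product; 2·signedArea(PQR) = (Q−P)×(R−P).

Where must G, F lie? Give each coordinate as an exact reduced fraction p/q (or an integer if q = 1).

1. G_x = 77/6  [ED ∥ GB ∩ DB ∥ EG]
2. G_y = 29/3  [ED ∥ GB ∩ DB ∥ EG]
   → G = (77/6, 29/3)
3. F_x = 1449/277  [G, A, F are collinear ∩ CF ⟂ GA]
4. F_y = -869/277  [G, A, F are collinear ∩ CF ⟂ GA]
   → F = (1449/277, -869/277)

F = (1449/277, -869/277)
G = (77/6, 29/3)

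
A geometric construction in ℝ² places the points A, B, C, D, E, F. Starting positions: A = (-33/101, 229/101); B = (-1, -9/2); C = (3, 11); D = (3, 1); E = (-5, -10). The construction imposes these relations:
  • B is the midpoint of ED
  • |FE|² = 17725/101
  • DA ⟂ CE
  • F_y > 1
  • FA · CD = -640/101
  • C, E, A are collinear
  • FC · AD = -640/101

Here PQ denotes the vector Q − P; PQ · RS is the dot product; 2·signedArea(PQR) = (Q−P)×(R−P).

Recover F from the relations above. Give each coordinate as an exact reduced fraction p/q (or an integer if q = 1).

1. F_x = 135/101  [FC · AD = -640/101 ∩ FA · CD = -640/101]
2. F_y = 165/101  [FC · AD = -640/101 ∩ FA · CD = -640/101]
   → F = (135/101, 165/101)

F = (135/101, 165/101)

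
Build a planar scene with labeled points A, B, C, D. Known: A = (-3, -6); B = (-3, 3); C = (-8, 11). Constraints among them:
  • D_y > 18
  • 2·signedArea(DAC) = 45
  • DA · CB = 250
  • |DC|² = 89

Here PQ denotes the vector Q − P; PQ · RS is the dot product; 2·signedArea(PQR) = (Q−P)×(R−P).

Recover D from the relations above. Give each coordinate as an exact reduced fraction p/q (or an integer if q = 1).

D = (-13, 19)

1. D_x = -13  [2·signedArea(DAC) = 45 ∩ DA · CB = 250]
2. D_y = 19  [2·signedArea(DAC) = 45 ∩ DA · CB = 250]
   → D = (-13, 19)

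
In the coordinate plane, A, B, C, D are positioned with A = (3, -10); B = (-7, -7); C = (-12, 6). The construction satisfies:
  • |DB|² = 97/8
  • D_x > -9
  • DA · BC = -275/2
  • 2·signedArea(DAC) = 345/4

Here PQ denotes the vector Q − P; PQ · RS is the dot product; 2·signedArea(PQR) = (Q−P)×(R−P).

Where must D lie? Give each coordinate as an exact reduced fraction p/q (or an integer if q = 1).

1. D_x = -33/4  [2·signedArea(DAC) = 345/4 ∩ DA · BC = -275/2]
2. D_y = -15/4  [2·signedArea(DAC) = 345/4 ∩ DA · BC = -275/2]
   → D = (-33/4, -15/4)

D = (-33/4, -15/4)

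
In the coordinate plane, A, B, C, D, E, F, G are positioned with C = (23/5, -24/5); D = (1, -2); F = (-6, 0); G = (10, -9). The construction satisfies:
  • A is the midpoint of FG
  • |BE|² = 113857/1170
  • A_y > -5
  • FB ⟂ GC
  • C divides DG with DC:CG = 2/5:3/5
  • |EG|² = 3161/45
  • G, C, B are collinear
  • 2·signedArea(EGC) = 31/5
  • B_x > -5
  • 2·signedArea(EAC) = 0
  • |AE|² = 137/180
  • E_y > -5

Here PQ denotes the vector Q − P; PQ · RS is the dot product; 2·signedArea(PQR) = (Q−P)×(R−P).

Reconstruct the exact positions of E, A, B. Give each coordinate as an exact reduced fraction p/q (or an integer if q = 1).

1. E_x = 43/15  [line -21/5·x + -27/5·y + -64/5 = 0 ∩ |EG|² = 3161/45]
2. E_y = -23/5  [line -21/5·x + -27/5·y + -64/5 = 0 ∩ |EG|² = 3161/45]
   → E = (43/15, -23/5)
3. A_x = 2  [2·signedArea(EAC) = 0 ∩ A is the midpoint of FG]
4. A_y = -9/2  [2·signedArea(EAC) = 0 ∩ A is the midpoint of FG]
   → A = (2, -9/2)
5. B_x = -563/130  [G, C, B are collinear ∩ FB ⟂ GC]
6. B_y = 279/130  [G, C, B are collinear ∩ FB ⟂ GC]
   → B = (-563/130, 279/130)

A = (2, -9/2)
B = (-563/130, 279/130)
E = (43/15, -23/5)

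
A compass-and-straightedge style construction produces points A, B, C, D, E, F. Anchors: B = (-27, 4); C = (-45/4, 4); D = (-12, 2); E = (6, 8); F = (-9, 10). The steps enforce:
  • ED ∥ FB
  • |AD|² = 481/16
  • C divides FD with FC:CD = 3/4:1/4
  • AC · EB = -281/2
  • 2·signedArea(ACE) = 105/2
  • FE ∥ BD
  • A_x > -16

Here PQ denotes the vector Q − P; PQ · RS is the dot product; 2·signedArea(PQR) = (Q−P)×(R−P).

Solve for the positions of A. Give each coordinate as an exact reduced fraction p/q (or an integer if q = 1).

1. A_x = -63/4  [AC · EB = -281/2 ∩ 2·signedArea(ACE) = 105/2]
2. A_y = 6  [AC · EB = -281/2 ∩ 2·signedArea(ACE) = 105/2]
   → A = (-63/4, 6)

A = (-63/4, 6)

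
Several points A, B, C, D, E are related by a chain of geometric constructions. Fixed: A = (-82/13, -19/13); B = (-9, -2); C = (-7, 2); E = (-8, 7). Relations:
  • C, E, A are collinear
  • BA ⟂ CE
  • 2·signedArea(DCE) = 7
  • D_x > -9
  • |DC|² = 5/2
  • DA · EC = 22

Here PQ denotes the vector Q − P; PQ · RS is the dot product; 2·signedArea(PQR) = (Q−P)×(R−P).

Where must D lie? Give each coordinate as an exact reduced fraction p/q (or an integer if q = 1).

D = (-17/2, 5/2)

1. D_x = -17/2  [DA · EC = 22 ∩ 2·signedArea(DCE) = 7]
2. D_y = 5/2  [DA · EC = 22 ∩ 2·signedArea(DCE) = 7]
   → D = (-17/2, 5/2)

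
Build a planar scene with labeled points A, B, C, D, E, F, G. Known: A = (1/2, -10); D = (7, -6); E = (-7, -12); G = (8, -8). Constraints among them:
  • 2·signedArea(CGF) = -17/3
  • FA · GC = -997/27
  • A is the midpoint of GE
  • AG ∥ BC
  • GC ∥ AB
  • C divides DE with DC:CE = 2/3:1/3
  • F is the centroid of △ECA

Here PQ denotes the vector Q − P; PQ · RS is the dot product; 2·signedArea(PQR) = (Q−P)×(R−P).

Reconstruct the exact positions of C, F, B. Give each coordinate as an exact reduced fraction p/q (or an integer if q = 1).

1. C_x = -7/3  [C divides DE with DC:CE = 2/3:1/3]
2. C_y = -10  [C divides DE with DC:CE = 2/3:1/3]
   → C = (-7/3, -10)
3. F_x = -53/18  [F is the centroid of △ECA]
4. F_y = -32/3  [F is the centroid of △ECA]
   → F = (-53/18, -32/3)
5. B_x = -59/6  [AG ∥ BC ∩ GC ∥ AB]
6. B_y = -12  [AG ∥ BC ∩ GC ∥ AB]
   → B = (-59/6, -12)

B = (-59/6, -12)
C = (-7/3, -10)
F = (-53/18, -32/3)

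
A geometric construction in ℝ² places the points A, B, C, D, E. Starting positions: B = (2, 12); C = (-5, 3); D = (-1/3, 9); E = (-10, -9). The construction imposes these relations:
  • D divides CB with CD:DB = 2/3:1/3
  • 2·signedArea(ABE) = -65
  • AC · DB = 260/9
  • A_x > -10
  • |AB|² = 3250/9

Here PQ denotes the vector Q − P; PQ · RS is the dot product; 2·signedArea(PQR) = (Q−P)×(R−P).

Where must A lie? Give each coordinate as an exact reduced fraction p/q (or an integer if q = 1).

A = (-29/3, -3)

1. A_x = -29/3  [2·signedArea(ABE) = -65 ∩ AC · DB = 260/9]
2. A_y = -3  [2·signedArea(ABE) = -65 ∩ AC · DB = 260/9]
   → A = (-29/3, -3)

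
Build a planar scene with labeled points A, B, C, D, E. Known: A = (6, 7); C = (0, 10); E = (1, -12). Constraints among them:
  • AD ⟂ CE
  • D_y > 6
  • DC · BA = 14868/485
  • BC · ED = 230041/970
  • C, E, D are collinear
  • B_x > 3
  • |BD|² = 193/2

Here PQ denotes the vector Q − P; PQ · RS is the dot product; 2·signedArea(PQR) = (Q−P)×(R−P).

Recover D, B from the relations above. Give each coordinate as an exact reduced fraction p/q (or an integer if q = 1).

B = (7/2, -5/2)
D = (72/485, 3266/485)

1. D_x = 72/485  [C, E, D are collinear ∩ AD ⟂ CE]
2. D_y = 3266/485  [C, E, D are collinear ∩ AD ⟂ CE]
   → D = (72/485, 3266/485)
3. B_x = 7/2  [line 413/485·x + -9086/485·y + -48321/970 = 0 ∩ |BD|² = 193/2]
4. B_y = -5/2  [line 413/485·x + -9086/485·y + -48321/970 = 0 ∩ |BD|² = 193/2]
   → B = (7/2, -5/2)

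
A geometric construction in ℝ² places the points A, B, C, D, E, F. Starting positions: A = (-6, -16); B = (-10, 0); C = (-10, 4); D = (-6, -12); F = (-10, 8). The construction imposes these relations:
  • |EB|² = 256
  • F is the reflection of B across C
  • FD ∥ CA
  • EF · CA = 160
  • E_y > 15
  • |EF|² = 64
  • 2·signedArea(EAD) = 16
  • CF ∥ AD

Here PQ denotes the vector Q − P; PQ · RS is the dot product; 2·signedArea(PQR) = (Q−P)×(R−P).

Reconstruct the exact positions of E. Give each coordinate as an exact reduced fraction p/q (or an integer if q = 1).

E = (-10, 16)

1. E_x = -10  [2·signedArea(EAD) = 16 ∩ EF · CA = 160]
2. E_y = 16  [2·signedArea(EAD) = 16 ∩ EF · CA = 160]
   → E = (-10, 16)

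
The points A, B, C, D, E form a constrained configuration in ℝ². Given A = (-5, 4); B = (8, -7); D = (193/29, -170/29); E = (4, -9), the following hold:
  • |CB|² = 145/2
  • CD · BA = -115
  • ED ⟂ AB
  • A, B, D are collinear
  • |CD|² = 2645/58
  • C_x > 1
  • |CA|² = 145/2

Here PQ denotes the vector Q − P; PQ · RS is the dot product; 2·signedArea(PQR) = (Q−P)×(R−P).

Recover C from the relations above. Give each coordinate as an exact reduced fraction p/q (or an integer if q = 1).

C = (3/2, -3/2)

1. C_x = 3/2  [line 13·x + -11·y + -36 = 0 ∩ |CD|² = 2645/58]
2. C_y = -3/2  [line 13·x + -11·y + -36 = 0 ∩ |CD|² = 2645/58]
   → C = (3/2, -3/2)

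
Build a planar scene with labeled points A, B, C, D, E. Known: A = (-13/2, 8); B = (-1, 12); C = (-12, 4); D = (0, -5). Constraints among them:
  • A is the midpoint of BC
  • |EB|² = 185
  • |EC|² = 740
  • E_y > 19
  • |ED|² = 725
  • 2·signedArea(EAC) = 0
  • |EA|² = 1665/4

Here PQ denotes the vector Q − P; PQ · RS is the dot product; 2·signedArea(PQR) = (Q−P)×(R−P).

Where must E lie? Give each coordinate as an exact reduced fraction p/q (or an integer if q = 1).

E = (10, 20)

1. E_x = 10  [line 4·x + -11/2·y + 70 = 0 ∩ |EB|² = 185]
2. E_y = 20  [line 4·x + -11/2·y + 70 = 0 ∩ |EB|² = 185]
   → E = (10, 20)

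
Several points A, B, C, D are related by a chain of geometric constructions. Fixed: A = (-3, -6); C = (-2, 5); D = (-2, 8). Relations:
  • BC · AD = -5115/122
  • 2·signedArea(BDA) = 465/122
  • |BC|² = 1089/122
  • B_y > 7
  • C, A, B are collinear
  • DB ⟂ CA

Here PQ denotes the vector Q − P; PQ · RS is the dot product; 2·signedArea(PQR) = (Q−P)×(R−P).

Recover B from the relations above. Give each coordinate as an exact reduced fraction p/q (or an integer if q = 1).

B = (-211/122, 973/122)

1. B_x = -211/122  [C, A, B are collinear ∩ DB ⟂ CA]
2. B_y = 973/122  [C, A, B are collinear ∩ DB ⟂ CA]
   → B = (-211/122, 973/122)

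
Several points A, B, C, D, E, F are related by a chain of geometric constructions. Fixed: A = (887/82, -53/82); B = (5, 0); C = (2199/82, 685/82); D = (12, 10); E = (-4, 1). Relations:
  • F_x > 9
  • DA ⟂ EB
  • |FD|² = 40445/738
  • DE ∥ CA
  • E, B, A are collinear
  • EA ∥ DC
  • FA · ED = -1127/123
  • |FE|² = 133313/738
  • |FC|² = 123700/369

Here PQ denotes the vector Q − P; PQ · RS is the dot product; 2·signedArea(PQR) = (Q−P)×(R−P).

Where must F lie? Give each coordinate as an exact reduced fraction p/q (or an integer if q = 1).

1. F_x = 2281/246  [line -16·x + -9·y + 43399/246 = 0 ∩ |FD|² = 40445/738]
2. F_y = 767/246  [line -16·x + -9·y + 43399/246 = 0 ∩ |FD|² = 40445/738]
   → F = (2281/246, 767/246)

F = (2281/246, 767/246)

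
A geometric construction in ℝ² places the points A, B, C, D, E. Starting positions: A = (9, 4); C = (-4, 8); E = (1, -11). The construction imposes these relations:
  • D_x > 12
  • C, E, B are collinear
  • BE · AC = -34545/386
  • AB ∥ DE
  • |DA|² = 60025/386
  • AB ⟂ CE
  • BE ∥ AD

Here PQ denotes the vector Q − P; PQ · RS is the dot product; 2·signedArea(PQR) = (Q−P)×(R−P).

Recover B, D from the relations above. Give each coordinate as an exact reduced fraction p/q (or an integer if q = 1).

B = (-839/386, 409/386)
D = (4699/386, -3111/386)

1. B_x = -839/386  [C, E, B are collinear ∩ AB ⟂ CE]
2. B_y = 409/386  [C, E, B are collinear ∩ AB ⟂ CE]
   → B = (-839/386, 409/386)
3. D_x = 4699/386  [AB ∥ DE ∩ BE ∥ AD]
4. D_y = -3111/386  [AB ∥ DE ∩ BE ∥ AD]
   → D = (4699/386, -3111/386)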